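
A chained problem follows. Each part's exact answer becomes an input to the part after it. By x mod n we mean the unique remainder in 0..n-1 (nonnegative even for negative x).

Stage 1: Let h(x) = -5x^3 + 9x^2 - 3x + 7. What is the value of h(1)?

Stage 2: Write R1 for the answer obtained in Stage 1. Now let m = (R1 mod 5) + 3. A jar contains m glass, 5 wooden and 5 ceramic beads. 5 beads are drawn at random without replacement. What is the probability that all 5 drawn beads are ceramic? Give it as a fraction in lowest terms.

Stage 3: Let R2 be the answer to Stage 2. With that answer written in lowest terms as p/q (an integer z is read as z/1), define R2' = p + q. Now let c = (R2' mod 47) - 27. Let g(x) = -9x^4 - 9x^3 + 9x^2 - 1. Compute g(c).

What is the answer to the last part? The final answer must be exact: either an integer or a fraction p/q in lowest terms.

-994357

Stage 1: -5*(1)^3 + 9*(1)^2 - 3*(1)^1 + 7 = (-5) + (9) + (-3) + (7) = 8; answer 8
Stage 2: R1 = 8; m = 6; total draws C(16,5) = 4368; favorable C(5,5) = 1; P = 1/4368; answer 1/4368
Stage 3: R2 = 1/4368; threaded value p + q = 4369; c = 18; -9*(18)^4 - 9*(18)^3 + 9*(18)^2 - 1 = (-944784) + (-52488) + (2916) + (-1) = -994357; answer -994357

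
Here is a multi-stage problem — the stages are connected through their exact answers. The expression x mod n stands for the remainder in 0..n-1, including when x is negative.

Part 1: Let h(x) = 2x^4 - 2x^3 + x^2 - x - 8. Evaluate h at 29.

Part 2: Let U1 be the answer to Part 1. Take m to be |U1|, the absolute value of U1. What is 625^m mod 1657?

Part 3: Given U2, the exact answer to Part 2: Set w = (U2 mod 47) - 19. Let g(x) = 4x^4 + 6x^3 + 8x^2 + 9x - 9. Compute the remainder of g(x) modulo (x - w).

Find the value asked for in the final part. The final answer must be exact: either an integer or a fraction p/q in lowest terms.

13743

Part 1: 2*(29)^4 - 2*(29)^3 + 1*(29)^2 - 1*(29)^1 - 8 = (1414562) + (-48778) + (841) + (-29) + (-8) = 1366588; answer 1366588
Part 2: U1 = 1366588; m = 1366588; squarings mod 1657: 625^1=625, 625^2=1230, 625^4=59, 625^8=167, 625^16=1377, 625^32=521, 625^64=1350, 625^128=1457, 625^256=232, 625^512=800, 625^1024=398, 625^2048=989, 625^4096=491, 625^8192=816, 625^16384=1399, 625^32768=284, 625^65536=1120, 625^131072=51, 625^262144=944, 625^524288=1327, 625^1048576=1195; 625^1366588 = 625^4 * 625^8 * 625^16 * 625^32 * 625^512 * 625^2048 * 625^4096 * 625^16384 * 625^32768 * 625^262144 * 625^1048576 = 1421 (mod 1657); answer 1421
Part 3: U2 = 1421; w = -8; remainder = value at the root: 4*(-8)^4 + 6*(-8)^3 + 8*(-8)^2 + 9*(-8)^1 - 9 = (16384) + (-3072) + (512) + (-72) + (-9) = 13743; answer 13743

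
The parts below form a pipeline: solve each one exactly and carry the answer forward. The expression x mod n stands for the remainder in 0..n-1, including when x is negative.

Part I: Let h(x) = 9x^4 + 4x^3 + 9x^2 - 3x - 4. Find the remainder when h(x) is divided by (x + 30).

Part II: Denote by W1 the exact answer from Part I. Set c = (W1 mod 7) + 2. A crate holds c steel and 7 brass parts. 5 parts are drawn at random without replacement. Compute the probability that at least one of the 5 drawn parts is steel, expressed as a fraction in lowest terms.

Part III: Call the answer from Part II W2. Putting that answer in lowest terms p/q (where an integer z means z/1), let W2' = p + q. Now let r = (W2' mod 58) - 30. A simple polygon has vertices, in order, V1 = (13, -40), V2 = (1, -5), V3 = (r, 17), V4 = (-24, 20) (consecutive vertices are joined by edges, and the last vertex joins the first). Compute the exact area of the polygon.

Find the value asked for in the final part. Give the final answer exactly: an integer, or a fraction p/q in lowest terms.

Part I: remainder = value at the root: 9*(-30)^4 + 4*(-30)^3 + 9*(-30)^2 - 3*(-30)^1 - 4 = (7290000) + (-108000) + (8100) + (90) + (-4) = 7190186; answer 7190186
Part II: W1 = 7190186; c = 5; total draws C(12,5) = 792; complement C(7,5) = 21; favorable 792 - 21 = 771; P = 257/264; answer 257/264
Part III: W2 = 257/264; threaded value p + q = 521; r = 27; cross terms: (13*-5 - 1*-40)=-25, (1*17 - 27*-5)=152, (27*20 - -24*17)=948, (-24*-40 - 13*20)=700; twice the area = |1775| = 1775; area = 1775/2; answer 1775/2

1775/2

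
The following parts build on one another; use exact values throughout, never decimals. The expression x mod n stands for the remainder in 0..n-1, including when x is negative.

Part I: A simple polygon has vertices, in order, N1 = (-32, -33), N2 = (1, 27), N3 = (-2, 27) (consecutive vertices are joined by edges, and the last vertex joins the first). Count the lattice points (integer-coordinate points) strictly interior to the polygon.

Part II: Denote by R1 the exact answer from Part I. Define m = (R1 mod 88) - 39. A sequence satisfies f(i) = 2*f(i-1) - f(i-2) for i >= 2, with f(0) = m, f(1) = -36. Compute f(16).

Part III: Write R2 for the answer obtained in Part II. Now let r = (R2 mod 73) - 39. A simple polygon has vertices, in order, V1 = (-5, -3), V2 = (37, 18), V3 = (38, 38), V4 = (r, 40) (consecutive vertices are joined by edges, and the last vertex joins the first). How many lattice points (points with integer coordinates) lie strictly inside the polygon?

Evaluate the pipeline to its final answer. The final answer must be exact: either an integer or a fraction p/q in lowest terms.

1835

Part I: cross terms: (-32*27 - 1*-33)=-831, (1*27 - -2*27)=81, (-2*-33 - -32*27)=930; twice the area = |180| = 180; area = 90; boundary points = 3 + 3 + 30 = 36; strictly interior points = area - boundary/2 + 1 = 73; answer 73
Part II: R1 = 73; m = 34; f(2) = 2*(-36) - 1*(34) = -106; iterating: f(2)=-106, f(3)=-176, f(4)=-246, f(5)=-316, f(6)=-386, f(7)=-456, f(8)=-526, f(9)=-596, f(10)=-666, f(11)=-736, f(12)=-806, f(13)=-876, f(14)=-946, f(15)=-1016, f(16)=-1086; answer -1086
Part III: R2 = -1086; r = -30; cross terms: (-5*18 - 37*-3)=21, (37*38 - 38*18)=722, (38*40 - -30*38)=2660, (-30*-3 - -5*40)=290; twice the area = |3693| = 3693; area = 3693/2; boundary points = 21 + 1 + 2 + 1 = 25; strictly interior points = area - boundary/2 + 1 = 1835; answer 1835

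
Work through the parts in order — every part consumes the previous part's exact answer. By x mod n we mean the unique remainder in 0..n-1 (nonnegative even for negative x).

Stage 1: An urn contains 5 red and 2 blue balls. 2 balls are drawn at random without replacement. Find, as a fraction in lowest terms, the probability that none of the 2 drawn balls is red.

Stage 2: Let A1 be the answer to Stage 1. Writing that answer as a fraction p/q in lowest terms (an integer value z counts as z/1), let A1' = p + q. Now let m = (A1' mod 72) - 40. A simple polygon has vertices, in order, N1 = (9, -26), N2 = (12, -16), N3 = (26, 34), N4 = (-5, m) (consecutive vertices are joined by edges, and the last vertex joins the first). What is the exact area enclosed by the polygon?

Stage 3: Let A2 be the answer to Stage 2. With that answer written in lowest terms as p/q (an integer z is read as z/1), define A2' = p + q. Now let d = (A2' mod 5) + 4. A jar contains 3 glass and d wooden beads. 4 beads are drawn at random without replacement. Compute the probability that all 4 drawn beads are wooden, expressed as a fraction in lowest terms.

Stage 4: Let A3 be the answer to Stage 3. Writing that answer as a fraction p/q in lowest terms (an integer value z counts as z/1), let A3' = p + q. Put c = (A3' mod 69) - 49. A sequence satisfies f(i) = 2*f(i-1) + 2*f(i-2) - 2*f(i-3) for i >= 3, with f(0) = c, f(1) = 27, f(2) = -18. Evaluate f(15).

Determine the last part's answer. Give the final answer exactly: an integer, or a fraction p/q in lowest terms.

285696

Stage 1: total draws C(7,2) = 21; favorable C(2,2) = 1; P = 1/21; answer 1/21
Stage 2: A1 = 1/21; threaded value p + q = 22; m = -18; cross terms: (9*-16 - 12*-26)=168, (12*34 - 26*-16)=824, (26*-18 - -5*34)=-298, (-5*-26 - 9*-18)=292; twice the area = |986| = 986; area = 493; answer 493
Stage 3: A2 = 493; threaded value p + q = 494; d = 8; total draws C(11,4) = 330; favorable C(8,4) = 70; P = 7/33; answer 7/33
Stage 4: A3 = 7/33; threaded value p + q = 40; c = -9; f(3) = 2*(-18) + 2*(27) - 2*(-9) = 36; iterating: f(3)=36, f(4)=-18, f(5)=72, f(6)=36, f(7)=252, f(8)=432, f(9)=1296, f(10)=2952, f(11)=7632, f(12)=18576, f(13)=46512, f(14)=114912, f(15)=285696; answer 285696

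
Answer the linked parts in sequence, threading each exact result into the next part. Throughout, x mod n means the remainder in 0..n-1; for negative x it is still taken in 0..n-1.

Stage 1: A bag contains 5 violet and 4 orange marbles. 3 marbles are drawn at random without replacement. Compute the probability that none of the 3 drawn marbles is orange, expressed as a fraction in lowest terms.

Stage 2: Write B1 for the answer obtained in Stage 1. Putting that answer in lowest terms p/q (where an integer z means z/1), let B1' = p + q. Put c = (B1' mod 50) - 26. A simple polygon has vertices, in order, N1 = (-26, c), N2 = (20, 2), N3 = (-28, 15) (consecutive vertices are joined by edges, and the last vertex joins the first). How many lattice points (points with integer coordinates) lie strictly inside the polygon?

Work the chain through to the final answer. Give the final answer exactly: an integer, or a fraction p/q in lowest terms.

Stage 1: total draws C(9,3) = 84; favorable C(5,3) = 10; P = 5/42; answer 5/42
Stage 2: B1 = 5/42; threaded value p + q = 47; c = 21; cross terms: (-26*2 - 20*21)=-472, (20*15 - -28*2)=356, (-28*21 - -26*15)=-198; twice the area = |-314| = 314; area = 157; boundary points = 1 + 1 + 2 = 4; strictly interior points = area - boundary/2 + 1 = 156; answer 156

156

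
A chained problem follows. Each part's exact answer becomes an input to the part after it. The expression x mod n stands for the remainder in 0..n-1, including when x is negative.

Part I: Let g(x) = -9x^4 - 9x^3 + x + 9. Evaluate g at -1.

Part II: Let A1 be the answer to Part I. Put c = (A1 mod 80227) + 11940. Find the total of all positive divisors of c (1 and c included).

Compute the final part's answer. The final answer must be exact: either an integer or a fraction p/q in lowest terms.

21840

Part I: -9*(-1)^4 - 9*(-1)^3 + 1*(-1)^1 + 9 = (-9) + (9) + (-1) + (9) = 8; answer 8
Part II: A1 = 8; c = 11948; 11948 = 2^2 * 29 * 103; sigma = (1 + 2 + 4) * (1 + 29) * (1 + 103) = 7 * 30 * 104 = 21840; answer 21840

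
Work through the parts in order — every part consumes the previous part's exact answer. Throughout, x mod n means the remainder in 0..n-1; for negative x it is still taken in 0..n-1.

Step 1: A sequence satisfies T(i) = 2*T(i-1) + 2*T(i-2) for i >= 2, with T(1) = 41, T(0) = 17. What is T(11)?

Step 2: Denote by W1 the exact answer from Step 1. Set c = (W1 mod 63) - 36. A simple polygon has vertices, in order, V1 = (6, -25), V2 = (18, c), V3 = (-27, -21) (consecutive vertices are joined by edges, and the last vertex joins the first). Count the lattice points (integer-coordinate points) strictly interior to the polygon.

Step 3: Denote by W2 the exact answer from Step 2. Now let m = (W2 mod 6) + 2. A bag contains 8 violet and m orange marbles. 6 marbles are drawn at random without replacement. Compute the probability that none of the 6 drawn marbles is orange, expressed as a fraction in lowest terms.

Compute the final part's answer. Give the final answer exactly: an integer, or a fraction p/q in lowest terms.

7/429

Step 1: T(2) = 2*(41) + 2*(17) = 116; iterating: T(2)=116, T(3)=314, T(4)=860, T(5)=2348, T(6)=6416, T(7)=17528, T(8)=47888, T(9)=130832, T(10)=357440, T(11)=976544; answer 976544
Step 2: W1 = 976544; c = 8; cross terms: (6*8 - 18*-25)=498, (18*-21 - -27*8)=-162, (-27*-25 - 6*-21)=801; twice the area = |1137| = 1137; area = 1137/2; boundary points = 3 + 1 + 1 = 5; strictly interior points = area - boundary/2 + 1 = 567; answer 567
Step 3: W2 = 567; m = 5; total draws C(13,6) = 1716; favorable C(8,6) = 28; P = 7/429; answer 7/429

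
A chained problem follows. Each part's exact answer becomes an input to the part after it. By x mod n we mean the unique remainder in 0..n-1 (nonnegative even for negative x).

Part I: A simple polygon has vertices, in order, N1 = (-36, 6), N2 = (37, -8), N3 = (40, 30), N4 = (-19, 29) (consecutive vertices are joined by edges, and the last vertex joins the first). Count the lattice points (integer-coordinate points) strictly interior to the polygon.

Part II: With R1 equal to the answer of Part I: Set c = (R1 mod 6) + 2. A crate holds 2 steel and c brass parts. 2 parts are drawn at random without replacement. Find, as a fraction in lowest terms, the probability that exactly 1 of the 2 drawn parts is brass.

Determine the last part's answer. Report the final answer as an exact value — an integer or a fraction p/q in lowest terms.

3/5

Part I: cross terms: (-36*-8 - 37*6)=66, (37*30 - 40*-8)=1430, (40*29 - -19*30)=1730, (-19*6 - -36*29)=930; twice the area = |4156| = 4156; area = 2078; boundary points = 1 + 1 + 1 + 1 = 4; strictly interior points = area - boundary/2 + 1 = 2077; answer 2077
Part II: R1 = 2077; c = 3; total draws C(5,2) = 10; favorable C(3,1)*C(2,1) = 6; P = 3/5; answer 3/5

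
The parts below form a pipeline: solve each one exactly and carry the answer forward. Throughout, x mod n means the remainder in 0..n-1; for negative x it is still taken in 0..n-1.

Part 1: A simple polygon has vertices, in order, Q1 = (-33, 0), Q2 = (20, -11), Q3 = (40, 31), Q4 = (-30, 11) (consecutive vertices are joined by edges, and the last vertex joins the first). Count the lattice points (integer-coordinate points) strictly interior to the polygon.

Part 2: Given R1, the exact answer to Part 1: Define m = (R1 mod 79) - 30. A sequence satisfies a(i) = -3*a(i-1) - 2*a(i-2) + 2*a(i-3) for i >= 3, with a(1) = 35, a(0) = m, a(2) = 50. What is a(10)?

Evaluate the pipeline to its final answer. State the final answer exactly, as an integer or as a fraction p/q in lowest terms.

Part 1: cross terms: (-33*-11 - 20*0)=363, (20*31 - 40*-11)=1060, (40*11 - -30*31)=1370, (-30*0 - -33*11)=363; twice the area = |3156| = 3156; area = 1578; boundary points = 1 + 2 + 10 + 1 = 14; strictly interior points = area - boundary/2 + 1 = 1572; answer 1572
Part 2: R1 = 1572; m = 41; a(3) = -3*(50) - 2*(35) + 2*(41) = -138; iterating: a(3)=-138, a(4)=384, a(5)=-776, a(6)=1284, a(7)=-1532, a(8)=476, a(9)=4204, a(10)=-16628; answer -16628

-16628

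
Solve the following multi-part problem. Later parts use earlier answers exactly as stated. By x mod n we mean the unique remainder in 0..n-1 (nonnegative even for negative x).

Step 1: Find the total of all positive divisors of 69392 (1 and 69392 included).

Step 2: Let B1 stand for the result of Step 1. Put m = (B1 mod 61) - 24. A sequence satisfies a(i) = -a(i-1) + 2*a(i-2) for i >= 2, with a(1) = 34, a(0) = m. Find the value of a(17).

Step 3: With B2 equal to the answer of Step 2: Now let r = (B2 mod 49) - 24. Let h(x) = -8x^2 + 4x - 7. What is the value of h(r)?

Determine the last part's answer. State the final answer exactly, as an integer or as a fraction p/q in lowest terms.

Step 1: 69392 = 2^4 * 4337; sigma = (1 + 2 + 4 + 8 + 16) * (1 + 4337) = 31 * 4338 = 134478; answer 134478
Step 2: B1 = 134478; m = 10; a(2) = -1*(34) + 2*(10) = -14; iterating: a(2)=-14, a(3)=82, a(4)=-110, a(5)=274, a(6)=-494, a(7)=1042, a(8)=-2030, a(9)=4114, a(10)=-8174, a(11)=16402, a(12)=-32750, a(13)=65554, a(14)=-131054, a(15)=262162, a(16)=-524270, a(17)=1048594; answer 1048594
Step 3: B2 = 1048594; r = 19; -8*(19)^2 + 4*(19)^1 - 7 = (-2888) + (76) + (-7) = -2819; answer -2819

-2819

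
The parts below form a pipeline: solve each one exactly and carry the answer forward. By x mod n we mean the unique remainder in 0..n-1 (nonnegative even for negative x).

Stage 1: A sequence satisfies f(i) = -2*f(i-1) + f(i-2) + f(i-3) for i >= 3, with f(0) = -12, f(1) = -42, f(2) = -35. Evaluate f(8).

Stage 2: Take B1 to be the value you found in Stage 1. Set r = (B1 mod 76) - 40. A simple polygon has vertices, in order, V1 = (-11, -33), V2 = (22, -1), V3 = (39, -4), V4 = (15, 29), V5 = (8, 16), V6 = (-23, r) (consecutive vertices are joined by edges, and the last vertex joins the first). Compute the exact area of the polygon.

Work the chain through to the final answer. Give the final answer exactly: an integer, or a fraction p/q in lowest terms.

Stage 1: f(3) = -2*(-35) + 1*(-42) + 1*(-12) = 16; iterating: f(3)=16, f(4)=-109, f(5)=199, f(6)=-491, f(7)=1072, f(8)=-2436; answer -2436
Stage 2: B1 = -2436; r = 32; cross terms: (-11*-1 - 22*-33)=737, (22*-4 - 39*-1)=-49, (39*29 - 15*-4)=1191, (15*16 - 8*29)=8, (8*32 - -23*16)=624, (-23*-33 - -11*32)=1111; twice the area = |3622| = 3622; area = 1811; answer 1811

1811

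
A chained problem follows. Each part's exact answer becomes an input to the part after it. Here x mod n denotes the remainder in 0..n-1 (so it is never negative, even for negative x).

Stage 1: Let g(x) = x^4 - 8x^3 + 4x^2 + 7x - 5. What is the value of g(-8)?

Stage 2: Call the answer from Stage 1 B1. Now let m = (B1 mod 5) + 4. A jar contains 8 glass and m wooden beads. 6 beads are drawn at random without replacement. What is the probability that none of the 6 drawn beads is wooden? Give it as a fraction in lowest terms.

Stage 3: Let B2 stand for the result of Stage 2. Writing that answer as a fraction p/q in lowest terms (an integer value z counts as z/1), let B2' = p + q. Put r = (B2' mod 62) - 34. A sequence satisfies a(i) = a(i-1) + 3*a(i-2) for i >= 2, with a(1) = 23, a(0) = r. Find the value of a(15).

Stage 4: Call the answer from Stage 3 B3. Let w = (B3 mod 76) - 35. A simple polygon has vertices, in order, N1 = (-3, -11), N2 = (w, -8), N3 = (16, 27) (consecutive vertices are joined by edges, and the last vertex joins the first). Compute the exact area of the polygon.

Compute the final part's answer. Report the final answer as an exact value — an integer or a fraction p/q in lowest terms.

437/2

Stage 1: 1*(-8)^4 - 8*(-8)^3 + 4*(-8)^2 + 7*(-8)^1 - 5 = (4096) + (4096) + (256) + (-56) + (-5) = 8387; answer 8387
Stage 2: B1 = 8387; m = 6; total draws C(14,6) = 3003; favorable C(8,6) = 28; P = 4/429; answer 4/429
Stage 3: B2 = 4/429; threaded value p + q = 433; r = 27; a(2) = 1*(23) + 3*(27) = 104; iterating: a(2)=104, a(3)=173, a(4)=485, a(5)=1004, a(6)=2459, a(7)=5471, a(8)=12848, a(9)=29261, a(10)=67805, a(11)=155588, a(12)=359003, a(13)=825767, a(14)=1902776, a(15)=4380077; answer 4380077
Stage 4: B3 = 4380077; w = 10; cross terms: (-3*-8 - 10*-11)=134, (10*27 - 16*-8)=398, (16*-11 - -3*27)=-95; twice the area = |437| = 437; area = 437/2; answer 437/2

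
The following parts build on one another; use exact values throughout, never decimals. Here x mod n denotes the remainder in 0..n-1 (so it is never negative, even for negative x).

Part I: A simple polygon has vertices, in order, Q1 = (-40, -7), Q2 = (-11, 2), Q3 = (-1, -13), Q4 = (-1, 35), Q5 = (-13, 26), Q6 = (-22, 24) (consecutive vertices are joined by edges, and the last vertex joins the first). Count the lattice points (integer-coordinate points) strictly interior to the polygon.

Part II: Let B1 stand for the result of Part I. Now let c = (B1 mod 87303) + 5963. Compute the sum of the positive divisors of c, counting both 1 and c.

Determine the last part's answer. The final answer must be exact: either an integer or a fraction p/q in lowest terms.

Part I: cross terms: (-40*2 - -11*-7)=-157, (-11*-13 - -1*2)=145, (-1*35 - -1*-13)=-48, (-1*26 - -13*35)=429, (-13*24 - -22*26)=260, (-22*-7 - -40*24)=1114; twice the area = |1743| = 1743; area = 1743/2; boundary points = 1 + 5 + 48 + 3 + 1 + 1 = 59; strictly interior points = area - boundary/2 + 1 = 843; answer 843
Part II: B1 = 843; c = 6806; 6806 = 2 * 41 * 83; sigma = (1 + 2) * (1 + 41) * (1 + 83) = 3 * 42 * 84 = 10584; answer 10584

10584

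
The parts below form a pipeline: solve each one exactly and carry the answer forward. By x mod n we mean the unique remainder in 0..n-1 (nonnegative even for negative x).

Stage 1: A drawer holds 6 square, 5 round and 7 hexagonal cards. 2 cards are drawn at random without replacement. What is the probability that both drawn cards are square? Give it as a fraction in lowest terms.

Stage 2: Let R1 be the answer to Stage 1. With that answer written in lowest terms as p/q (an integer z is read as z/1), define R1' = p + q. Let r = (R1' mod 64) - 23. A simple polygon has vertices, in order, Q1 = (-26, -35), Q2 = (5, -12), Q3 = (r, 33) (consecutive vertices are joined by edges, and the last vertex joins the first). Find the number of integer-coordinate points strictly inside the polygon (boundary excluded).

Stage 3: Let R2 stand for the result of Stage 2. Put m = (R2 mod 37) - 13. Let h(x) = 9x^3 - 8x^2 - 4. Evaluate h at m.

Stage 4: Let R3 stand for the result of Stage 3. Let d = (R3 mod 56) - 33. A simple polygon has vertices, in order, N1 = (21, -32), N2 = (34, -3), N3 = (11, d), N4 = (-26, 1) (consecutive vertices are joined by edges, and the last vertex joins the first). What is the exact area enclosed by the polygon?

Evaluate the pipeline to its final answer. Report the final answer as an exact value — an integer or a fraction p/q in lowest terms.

790

Stage 1: total draws C(18,2) = 153; favorable C(6,2) = 15; P = 5/51; answer 5/51
Stage 2: R1 = 5/51; threaded value p + q = 56; r = 33; cross terms: (-26*-12 - 5*-35)=487, (5*33 - 33*-12)=561, (33*-35 - -26*33)=-297; twice the area = |751| = 751; area = 751/2; boundary points = 1 + 1 + 1 = 3; strictly interior points = area - boundary/2 + 1 = 375; answer 375
Stage 3: R2 = 375; m = -8; 9*(-8)^3 - 8*(-8)^2 - 4 = (-4608) + (-512) + (-4) = -5124; answer -5124
Stage 4: R3 = -5124; d = -5; cross terms: (21*-3 - 34*-32)=1025, (34*-5 - 11*-3)=-137, (11*1 - -26*-5)=-119, (-26*-32 - 21*1)=811; twice the area = |1580| = 1580; area = 790; answer 790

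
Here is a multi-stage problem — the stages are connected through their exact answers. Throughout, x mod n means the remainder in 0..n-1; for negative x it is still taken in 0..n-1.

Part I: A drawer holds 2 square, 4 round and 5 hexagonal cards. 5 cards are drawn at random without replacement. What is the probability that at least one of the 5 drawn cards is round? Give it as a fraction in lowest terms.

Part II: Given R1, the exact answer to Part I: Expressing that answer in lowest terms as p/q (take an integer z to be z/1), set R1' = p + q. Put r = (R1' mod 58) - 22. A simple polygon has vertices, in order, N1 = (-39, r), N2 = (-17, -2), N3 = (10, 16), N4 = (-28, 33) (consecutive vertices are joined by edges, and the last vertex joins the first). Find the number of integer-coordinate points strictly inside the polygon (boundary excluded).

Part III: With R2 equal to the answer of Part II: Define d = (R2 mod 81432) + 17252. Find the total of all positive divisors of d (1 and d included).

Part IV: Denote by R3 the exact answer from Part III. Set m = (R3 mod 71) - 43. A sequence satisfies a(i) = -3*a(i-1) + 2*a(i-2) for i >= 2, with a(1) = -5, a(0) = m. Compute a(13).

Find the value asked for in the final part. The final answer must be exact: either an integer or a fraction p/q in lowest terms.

-20011685

Part I: total draws C(11,5) = 462; complement C(7,5) = 21; favorable 462 - 21 = 441; P = 21/22; answer 21/22
Part II: R1 = 21/22; threaded value p + q = 43; r = 21; cross terms: (-39*-2 - -17*21)=435, (-17*16 - 10*-2)=-252, (10*33 - -28*16)=778, (-28*21 - -39*33)=699; twice the area = |1660| = 1660; area = 830; boundary points = 1 + 9 + 1 + 1 = 12; strictly interior points = area - boundary/2 + 1 = 825; answer 825
Part III: R2 = 825; d = 18077; 18077 is prime, so its only divisors are 1 and 18077; sigma = 1 + 18077 = 18078; answer 18078
Part IV: R3 = 18078; m = 1; a(2) = -3*(-5) + 2*(1) = 17; iterating: a(2)=17, a(3)=-61, a(4)=217, a(5)=-773, a(6)=2753, a(7)=-9805, a(8)=34921, a(9)=-124373, a(10)=442961, a(11)=-1577629, a(12)=5618809, a(13)=-20011685; answer -20011685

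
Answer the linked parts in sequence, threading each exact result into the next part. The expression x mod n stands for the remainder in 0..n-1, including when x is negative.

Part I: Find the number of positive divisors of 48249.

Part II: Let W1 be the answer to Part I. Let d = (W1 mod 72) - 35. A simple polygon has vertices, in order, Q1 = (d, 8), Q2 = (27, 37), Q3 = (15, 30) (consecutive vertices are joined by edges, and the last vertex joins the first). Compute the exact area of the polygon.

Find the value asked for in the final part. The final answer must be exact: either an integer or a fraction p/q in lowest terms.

15

Part I: 48249 = 3^3 * 1787; number of divisors = (3+1) * (1+1) = 8; answer 8
Part II: W1 = 8; d = -27; cross terms: (-27*37 - 27*8)=-1215, (27*30 - 15*37)=255, (15*8 - -27*30)=930; twice the area = |-30| = 30; area = 15; answer 15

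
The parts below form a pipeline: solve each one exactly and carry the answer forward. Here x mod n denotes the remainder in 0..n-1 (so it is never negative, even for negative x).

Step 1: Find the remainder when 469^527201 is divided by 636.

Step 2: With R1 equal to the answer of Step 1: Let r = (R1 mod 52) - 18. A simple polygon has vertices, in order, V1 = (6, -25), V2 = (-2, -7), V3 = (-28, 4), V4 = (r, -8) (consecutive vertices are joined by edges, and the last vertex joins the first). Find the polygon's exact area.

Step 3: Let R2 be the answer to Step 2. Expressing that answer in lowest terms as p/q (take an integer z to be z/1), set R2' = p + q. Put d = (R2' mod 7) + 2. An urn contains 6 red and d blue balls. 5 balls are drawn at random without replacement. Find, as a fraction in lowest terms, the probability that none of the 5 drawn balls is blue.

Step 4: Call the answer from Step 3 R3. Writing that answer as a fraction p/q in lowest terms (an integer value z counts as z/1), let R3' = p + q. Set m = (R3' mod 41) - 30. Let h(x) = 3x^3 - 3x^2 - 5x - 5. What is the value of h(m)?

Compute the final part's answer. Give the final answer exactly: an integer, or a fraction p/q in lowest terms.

-1693

Step 1: squarings mod 636: 469^1=469, 469^2=541, 469^4=121, 469^8=13, 469^16=169, 469^32=577, 469^64=301, 469^128=289, 469^256=205, 469^512=49, 469^1024=493, 469^2048=97, 469^4096=505, 469^8192=625, 469^16384=121, 469^32768=13, 469^65536=169, 469^131072=577, 469^262144=301, 469^524288=289; 469^527201 = 469^1 * 469^32 * 469^64 * 469^256 * 469^512 * 469^2048 * 469^524288 = 73 (mod 636); answer 73
Step 2: R1 = 73; r = 3; cross terms: (6*-7 - -2*-25)=-92, (-2*4 - -28*-7)=-204, (-28*-8 - 3*4)=212, (3*-25 - 6*-8)=-27; twice the area = |-111| = 111; area = 111/2; answer 111/2
Step 3: R2 = 111/2; threaded value p + q = 113; d = 3; total draws C(9,5) = 126; favorable C(6,5) = 6; P = 1/21; answer 1/21
Step 4: R3 = 1/21; threaded value p + q = 22; m = -8; 3*(-8)^3 - 3*(-8)^2 - 5*(-8)^1 - 5 = (-1536) + (-192) + (40) + (-5) = -1693; answer -1693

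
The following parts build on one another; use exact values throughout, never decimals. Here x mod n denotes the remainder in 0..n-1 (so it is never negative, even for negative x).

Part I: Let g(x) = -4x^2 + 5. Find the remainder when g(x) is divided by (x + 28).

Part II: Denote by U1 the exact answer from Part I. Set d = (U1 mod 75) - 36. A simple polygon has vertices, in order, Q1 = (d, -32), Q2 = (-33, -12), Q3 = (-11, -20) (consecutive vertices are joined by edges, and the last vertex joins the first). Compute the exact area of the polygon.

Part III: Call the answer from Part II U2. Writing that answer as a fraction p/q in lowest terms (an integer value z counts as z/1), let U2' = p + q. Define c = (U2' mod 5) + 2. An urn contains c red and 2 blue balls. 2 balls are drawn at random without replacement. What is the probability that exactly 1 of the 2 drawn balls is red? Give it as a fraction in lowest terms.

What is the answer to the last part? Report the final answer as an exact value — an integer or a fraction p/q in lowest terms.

Part I: remainder = value at the root: -4*(-28)^2 + 5 = (-3136) + (5) = -3131; answer -3131
Part II: U1 = -3131; d = -17; cross terms: (-17*-12 - -33*-32)=-852, (-33*-20 - -11*-12)=528, (-11*-32 - -17*-20)=12; twice the area = |-312| = 312; area = 156; answer 156
Part III: U2 = 156; threaded value p + q = 157; c = 4; total draws C(6,2) = 15; favorable C(4,1)*C(2,1) = 8; P = 8/15; answer 8/15

8/15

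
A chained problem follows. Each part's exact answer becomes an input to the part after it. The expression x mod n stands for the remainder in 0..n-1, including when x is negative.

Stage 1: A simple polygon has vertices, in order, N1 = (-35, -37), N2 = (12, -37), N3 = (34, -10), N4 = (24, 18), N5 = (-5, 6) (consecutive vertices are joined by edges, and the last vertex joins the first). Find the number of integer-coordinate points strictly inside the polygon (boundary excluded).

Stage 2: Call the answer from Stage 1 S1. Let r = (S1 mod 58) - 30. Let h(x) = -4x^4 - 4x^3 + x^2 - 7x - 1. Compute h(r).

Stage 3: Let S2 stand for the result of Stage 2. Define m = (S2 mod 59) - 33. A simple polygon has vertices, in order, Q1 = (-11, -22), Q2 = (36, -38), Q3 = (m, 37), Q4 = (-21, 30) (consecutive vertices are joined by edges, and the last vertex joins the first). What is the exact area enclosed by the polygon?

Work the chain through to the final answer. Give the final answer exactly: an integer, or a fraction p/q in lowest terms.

5607/2

Stage 1: cross terms: (-35*-37 - 12*-37)=1739, (12*-10 - 34*-37)=1138, (34*18 - 24*-10)=852, (24*6 - -5*18)=234, (-5*-37 - -35*6)=395; twice the area = |4358| = 4358; area = 2179; boundary points = 47 + 1 + 2 + 1 + 1 = 52; strictly interior points = area - boundary/2 + 1 = 2154; answer 2154
Stage 2: S1 = 2154; r = -22; -4*(-22)^4 - 4*(-22)^3 + 1*(-22)^2 - 7*(-22)^1 - 1 = (-937024) + (42592) + (484) + (154) + (-1) = -893795; answer -893795
Stage 3: S2 = -893795; m = 22; cross terms: (-11*-38 - 36*-22)=1210, (36*37 - 22*-38)=2168, (22*30 - -21*37)=1437, (-21*-22 - -11*30)=792; twice the area = |5607| = 5607; area = 5607/2; answer 5607/2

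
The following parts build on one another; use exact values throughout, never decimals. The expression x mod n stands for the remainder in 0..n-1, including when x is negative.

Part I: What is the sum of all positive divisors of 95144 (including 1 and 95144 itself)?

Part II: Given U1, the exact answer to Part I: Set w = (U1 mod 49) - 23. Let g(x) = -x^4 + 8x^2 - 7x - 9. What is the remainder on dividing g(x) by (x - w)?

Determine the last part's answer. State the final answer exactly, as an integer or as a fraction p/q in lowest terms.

-9139

Part I: 95144 = 2^3 * 7 * 1699; sigma = (1 + 2 + 4 + 8) * (1 + 7) * (1 + 1699) = 15 * 8 * 1700 = 204000; answer 204000
Part II: U1 = 204000; w = -10; remainder = value at the root: -1*(-10)^4 + 8*(-10)^2 - 7*(-10)^1 - 9 = (-10000) + (800) + (70) + (-9) = -9139; answer -9139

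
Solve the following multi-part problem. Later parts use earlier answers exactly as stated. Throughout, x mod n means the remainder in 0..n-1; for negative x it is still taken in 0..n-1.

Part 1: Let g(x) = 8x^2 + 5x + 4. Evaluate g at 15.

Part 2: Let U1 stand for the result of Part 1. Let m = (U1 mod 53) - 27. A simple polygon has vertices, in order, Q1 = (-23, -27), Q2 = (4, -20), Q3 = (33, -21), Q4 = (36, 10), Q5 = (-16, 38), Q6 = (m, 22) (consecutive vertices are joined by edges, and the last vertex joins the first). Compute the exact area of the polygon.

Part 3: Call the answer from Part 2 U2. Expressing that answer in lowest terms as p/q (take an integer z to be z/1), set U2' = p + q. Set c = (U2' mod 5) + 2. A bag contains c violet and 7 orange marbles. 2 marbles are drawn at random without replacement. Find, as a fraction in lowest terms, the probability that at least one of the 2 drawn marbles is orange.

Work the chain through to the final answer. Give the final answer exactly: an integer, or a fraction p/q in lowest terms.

Part 1: 8*(15)^2 + 5*(15)^1 + 4 = (1800) + (75) + (4) = 1879; answer 1879
Part 2: U1 = 1879; m = -3; cross terms: (-23*-20 - 4*-27)=568, (4*-21 - 33*-20)=576, (33*10 - 36*-21)=1086, (36*38 - -16*10)=1528, (-16*22 - -3*38)=-238, (-3*-27 - -23*22)=587; twice the area = |4107| = 4107; area = 4107/2; answer 4107/2
Part 3: U2 = 4107/2; threaded value p + q = 4109; c = 6; total draws C(13,2) = 78; complement C(6,2) = 15; favorable 78 - 15 = 63; P = 21/26; answer 21/26

21/26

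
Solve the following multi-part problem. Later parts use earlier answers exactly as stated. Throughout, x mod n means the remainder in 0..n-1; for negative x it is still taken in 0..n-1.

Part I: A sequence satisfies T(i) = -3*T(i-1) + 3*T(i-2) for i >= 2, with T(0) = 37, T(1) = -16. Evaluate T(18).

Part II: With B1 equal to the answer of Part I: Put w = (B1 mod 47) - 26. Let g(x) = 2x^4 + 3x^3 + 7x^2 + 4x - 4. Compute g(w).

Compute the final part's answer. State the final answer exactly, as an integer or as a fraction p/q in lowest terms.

Part I: T(2) = -3*(-16) + 3*(37) = 159; iterating: T(2)=159, T(3)=-525, T(4)=2052, T(5)=-7731, T(6)=29349, T(7)=-111240, T(8)=421767, T(9)=-1599021, T(10)=6062364, T(11)=-22984155, T(12)=87139557, T(13)=-330371136, T(14)=1252532079, T(15)=-4748709645, T(16)=18003725172, T(17)=-68257304451, T(18)=258783088869; answer 258783088869
Part II: B1 = 258783088869; w = -6; 2*(-6)^4 + 3*(-6)^3 + 7*(-6)^2 + 4*(-6)^1 - 4 = (2592) + (-648) + (252) + (-24) + (-4) = 2168; answer 2168

2168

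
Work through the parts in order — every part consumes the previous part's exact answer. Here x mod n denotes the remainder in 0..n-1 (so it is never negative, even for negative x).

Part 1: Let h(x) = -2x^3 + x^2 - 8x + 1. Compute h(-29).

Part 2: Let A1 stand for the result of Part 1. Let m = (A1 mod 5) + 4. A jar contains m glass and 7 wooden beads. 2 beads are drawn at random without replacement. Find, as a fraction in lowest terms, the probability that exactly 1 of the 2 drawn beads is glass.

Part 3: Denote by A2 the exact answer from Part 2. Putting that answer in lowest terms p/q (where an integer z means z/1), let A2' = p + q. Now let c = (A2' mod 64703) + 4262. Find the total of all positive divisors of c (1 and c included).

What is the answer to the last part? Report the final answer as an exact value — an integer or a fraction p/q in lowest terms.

6426

Part 1: -2*(-29)^3 + 1*(-29)^2 - 8*(-29)^1 + 1 = (48778) + (841) + (232) + (1) = 49852; answer 49852
Part 2: A1 = 49852; m = 6; total draws C(13,2) = 78; favorable C(6,1)*C(7,1) = 42; P = 7/13; answer 7/13
Part 3: A2 = 7/13; threaded value p + q = 20; c = 4282; 4282 = 2 * 2141; sigma = (1 + 2) * (1 + 2141) = 3 * 2142 = 6426; answer 6426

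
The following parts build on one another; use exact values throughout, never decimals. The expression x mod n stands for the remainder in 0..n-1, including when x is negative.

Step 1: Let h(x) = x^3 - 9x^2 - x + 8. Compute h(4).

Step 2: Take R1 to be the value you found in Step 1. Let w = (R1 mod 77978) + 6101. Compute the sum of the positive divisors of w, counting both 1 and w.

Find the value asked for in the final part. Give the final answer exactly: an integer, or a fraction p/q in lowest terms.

Step 1: 1*(4)^3 - 9*(4)^2 - 1*(4)^1 + 8 = (64) + (-144) + (-4) + (8) = -76; answer -76
Step 2: R1 = -76; w = 84003; 84003 = 3 * 28001; sigma = (1 + 3) * (1 + 28001) = 4 * 28002 = 112008; answer 112008

112008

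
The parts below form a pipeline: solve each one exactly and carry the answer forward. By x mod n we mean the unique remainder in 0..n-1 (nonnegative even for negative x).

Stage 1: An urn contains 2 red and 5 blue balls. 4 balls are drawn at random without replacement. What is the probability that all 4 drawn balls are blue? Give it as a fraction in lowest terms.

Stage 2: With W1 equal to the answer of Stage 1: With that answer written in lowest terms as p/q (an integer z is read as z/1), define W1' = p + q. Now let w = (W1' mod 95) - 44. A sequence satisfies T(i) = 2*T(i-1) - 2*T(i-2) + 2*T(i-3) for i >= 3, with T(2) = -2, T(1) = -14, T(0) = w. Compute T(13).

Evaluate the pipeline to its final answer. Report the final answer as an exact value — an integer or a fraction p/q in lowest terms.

-4128

Stage 1: total draws C(7,4) = 35; favorable C(5,4) = 5; P = 1/7; answer 1/7
Stage 2: W1 = 1/7; threaded value p + q = 8; w = -36; T(3) = 2*(-2) - 2*(-14) + 2*(-36) = -48; iterating: T(3)=-48, T(4)=-120, T(5)=-148, T(6)=-152, T(7)=-248, T(8)=-488, T(9)=-784, T(10)=-1088, T(11)=-1584, T(12)=-2560, T(13)=-4128; answer -4128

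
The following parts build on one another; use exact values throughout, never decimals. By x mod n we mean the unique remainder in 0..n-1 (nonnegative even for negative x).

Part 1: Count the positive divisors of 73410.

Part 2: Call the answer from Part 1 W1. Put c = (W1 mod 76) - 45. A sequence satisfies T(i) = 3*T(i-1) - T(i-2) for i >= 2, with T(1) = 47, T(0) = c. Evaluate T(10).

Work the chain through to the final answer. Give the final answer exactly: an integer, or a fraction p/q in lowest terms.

392891

Part 1: 73410 = 2 * 3 * 5 * 2447; number of divisors = (1+1) * (1+1) * (1+1) * (1+1) = 16; answer 16
Part 2: W1 = 16; c = -29; T(2) = 3*(47) - 1*(-29) = 170; iterating: T(2)=170, T(3)=463, T(4)=1219, T(5)=3194, T(6)=8363, T(7)=21895, T(8)=57322, T(9)=150071, T(10)=392891; answer 392891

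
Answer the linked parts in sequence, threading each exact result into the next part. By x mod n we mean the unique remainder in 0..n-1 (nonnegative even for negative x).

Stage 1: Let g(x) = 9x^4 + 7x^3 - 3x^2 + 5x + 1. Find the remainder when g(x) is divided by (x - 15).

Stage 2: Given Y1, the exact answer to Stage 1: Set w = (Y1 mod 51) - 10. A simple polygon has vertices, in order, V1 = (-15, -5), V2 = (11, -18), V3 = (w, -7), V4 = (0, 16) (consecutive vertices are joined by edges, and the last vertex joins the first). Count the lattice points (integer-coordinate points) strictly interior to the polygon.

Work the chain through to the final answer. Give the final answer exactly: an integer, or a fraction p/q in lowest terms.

Stage 1: remainder = value at the root: 9*(15)^4 + 7*(15)^3 - 3*(15)^2 + 5*(15)^1 + 1 = (455625) + (23625) + (-675) + (75) + (1) = 478651; answer 478651
Stage 2: Y1 = 478651; w = 6; cross terms: (-15*-18 - 11*-5)=325, (11*-7 - 6*-18)=31, (6*16 - 0*-7)=96, (0*-5 - -15*16)=240; twice the area = |692| = 692; area = 346; boundary points = 13 + 1 + 1 + 3 = 18; strictly interior points = area - boundary/2 + 1 = 338; answer 338

338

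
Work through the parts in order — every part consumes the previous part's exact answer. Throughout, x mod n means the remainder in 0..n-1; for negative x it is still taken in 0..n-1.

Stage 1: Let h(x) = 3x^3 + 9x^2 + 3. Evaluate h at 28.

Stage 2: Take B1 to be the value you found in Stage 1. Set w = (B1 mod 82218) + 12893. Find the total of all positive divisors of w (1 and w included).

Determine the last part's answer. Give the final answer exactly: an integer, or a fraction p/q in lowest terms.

Stage 1: 3*(28)^3 + 9*(28)^2 + 3 = (65856) + (7056) + (3) = 72915; answer 72915
Stage 2: B1 = 72915; w = 85808; 85808 = 2^4 * 31 * 173; sigma = (1 + 2 + 4 + 8 + 16) * (1 + 31) * (1 + 173) = 31 * 32 * 174 = 172608; answer 172608

172608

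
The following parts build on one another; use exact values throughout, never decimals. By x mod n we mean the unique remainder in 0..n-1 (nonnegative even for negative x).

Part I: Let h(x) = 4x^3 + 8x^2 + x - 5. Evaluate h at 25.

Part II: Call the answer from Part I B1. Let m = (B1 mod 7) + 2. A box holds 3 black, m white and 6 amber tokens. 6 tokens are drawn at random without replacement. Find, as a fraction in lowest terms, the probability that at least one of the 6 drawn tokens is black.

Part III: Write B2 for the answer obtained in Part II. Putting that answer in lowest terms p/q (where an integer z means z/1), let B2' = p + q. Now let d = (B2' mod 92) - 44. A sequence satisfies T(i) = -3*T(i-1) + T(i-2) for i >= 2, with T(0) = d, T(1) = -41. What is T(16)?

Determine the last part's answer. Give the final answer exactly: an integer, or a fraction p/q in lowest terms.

1959832163

Part I: 4*(25)^3 + 8*(25)^2 + 1*(25)^1 - 5 = (62500) + (5000) + (25) + (-5) = 67520; answer 67520
Part II: B1 = 67520; m = 7; total draws C(16,6) = 8008; complement C(13,6) = 1716; favorable 8008 - 1716 = 6292; P = 11/14; answer 11/14
Part III: B2 = 11/14; threaded value p + q = 25; d = -19; T(2) = -3*(-41) + 1*(-19) = 104; iterating: T(2)=104, T(3)=-353, T(4)=1163, T(5)=-3842, T(6)=12689, T(7)=-41909, T(8)=138416, T(9)=-457157, T(10)=1509887, T(11)=-4986818, T(12)=16470341, T(13)=-54397841, T(14)=179663864, T(15)=-593389433, T(16)=1959832163; answer 1959832163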